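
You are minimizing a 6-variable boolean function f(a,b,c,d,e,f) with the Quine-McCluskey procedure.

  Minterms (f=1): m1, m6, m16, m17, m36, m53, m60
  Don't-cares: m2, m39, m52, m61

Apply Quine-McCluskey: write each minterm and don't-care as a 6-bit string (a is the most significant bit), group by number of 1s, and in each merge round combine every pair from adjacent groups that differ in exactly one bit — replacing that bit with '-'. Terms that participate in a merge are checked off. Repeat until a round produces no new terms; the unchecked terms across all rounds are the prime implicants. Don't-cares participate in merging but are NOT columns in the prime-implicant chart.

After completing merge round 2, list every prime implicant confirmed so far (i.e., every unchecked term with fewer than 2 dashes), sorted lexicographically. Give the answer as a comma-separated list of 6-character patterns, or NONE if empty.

0-0001, 000-10, 01000-, 1-0100, 100111

size-2^0 implicants → 000001(✓)  000010(✓)  000110(✓)  010000(✓)  010001(✓)  100100(✓)  100111  110100(✓)  110101(✓)  111100(✓)  111101(✓)
size-2^1 implicants → 0-0001  000-10  01000-  1-0100  11-100(✓)  11-101(✓)  11010-(✓)  11110-(✓)
size-2^2 implicants → 11-10-
Unchecked terms (primes): 0-0001, 000-10, 01000-, 1-0100, 100111, 11-10-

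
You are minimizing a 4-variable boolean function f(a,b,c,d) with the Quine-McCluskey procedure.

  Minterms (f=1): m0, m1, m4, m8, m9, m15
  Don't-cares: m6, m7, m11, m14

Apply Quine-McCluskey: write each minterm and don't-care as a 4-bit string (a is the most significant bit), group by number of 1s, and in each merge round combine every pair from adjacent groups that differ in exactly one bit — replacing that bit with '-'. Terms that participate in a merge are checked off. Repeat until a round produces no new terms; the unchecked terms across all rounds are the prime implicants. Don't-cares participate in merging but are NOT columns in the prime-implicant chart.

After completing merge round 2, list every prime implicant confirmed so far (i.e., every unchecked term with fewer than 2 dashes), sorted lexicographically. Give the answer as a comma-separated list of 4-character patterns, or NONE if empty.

0-00, 01-0, 1-11, 10-1

[col 0] 0000*, 0001*, 0100*, 0110*, 0111*, 1000*, 1001*, 1011*, 1110*, 1111*
[col 1] -000*, -001*, -110*, -111*, 0-00, 000-*, 01-0, 011-*, 1-11, 10-1, 100-*, 111-*
[col 2] -00-, -11-
Prime implicants: -00-, -11-, 0-00, 01-0, 1-11, 10-1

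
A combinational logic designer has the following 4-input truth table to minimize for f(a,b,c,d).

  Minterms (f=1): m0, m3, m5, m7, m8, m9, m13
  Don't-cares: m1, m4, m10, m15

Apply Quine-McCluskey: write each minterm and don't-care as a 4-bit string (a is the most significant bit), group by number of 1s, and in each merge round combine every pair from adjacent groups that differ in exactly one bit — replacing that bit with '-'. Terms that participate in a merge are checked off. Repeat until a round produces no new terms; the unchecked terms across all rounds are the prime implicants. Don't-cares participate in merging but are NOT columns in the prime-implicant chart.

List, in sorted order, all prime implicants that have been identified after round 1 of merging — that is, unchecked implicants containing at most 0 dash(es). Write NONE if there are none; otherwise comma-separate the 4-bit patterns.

NONE

size-2^0 implicants → 0000(✓)  0001(✓)  0011(✓)  0100(✓)  0101(✓)  0111(✓)  1000(✓)  1001(✓)  1010(✓)  1101(✓)  1111(✓)
size-2^1 implicants → -000(✓)  -001(✓)  -101(✓)  -111(✓)  0-00(✓)  0-01(✓)  0-11(✓)  00-1(✓)  000-(✓)  01-1(✓)  010-(✓)  1-01(✓)  10-0  100-(✓)  11-1(✓)
size-2^2 implicants → --01  -00-  -1-1  0--1  0-0-
Unchecked terms (primes): --01, -00-, -1-1, 0--1, 0-0-, 10-0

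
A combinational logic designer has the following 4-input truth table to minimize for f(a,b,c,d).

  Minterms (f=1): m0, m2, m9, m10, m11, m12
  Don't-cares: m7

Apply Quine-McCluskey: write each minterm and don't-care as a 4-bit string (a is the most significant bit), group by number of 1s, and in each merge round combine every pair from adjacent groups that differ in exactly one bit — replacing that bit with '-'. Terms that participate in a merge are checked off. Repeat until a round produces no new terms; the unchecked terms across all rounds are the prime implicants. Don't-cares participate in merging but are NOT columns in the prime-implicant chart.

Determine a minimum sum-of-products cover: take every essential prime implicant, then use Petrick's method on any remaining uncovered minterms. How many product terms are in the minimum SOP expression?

4

size-2^0 implicants → 0000(✓)  0010(✓)  0111  1001(✓)  1010(✓)  1011(✓)  1100
size-2^1 implicants → -010  00-0  10-1  101-
Unchecked terms (primes): -010, 00-0, 0111, 10-1, 101-, 1100
Minterm coverage:
  m0 ⊆ 00-0 [E]
  m2 ⊆ -010,00-0
  m9 ⊆ 10-1 [E]
  m10 ⊆ -010,101-
  m11 ⊆ 10-1,101-
  m12 ⊆ 1100 [E]
E = {00-0, 10-1, 1100}
Petrick residual → -010
Cover = b'cd' + a'b'd' + ab'd + abc'd'  |cover|=4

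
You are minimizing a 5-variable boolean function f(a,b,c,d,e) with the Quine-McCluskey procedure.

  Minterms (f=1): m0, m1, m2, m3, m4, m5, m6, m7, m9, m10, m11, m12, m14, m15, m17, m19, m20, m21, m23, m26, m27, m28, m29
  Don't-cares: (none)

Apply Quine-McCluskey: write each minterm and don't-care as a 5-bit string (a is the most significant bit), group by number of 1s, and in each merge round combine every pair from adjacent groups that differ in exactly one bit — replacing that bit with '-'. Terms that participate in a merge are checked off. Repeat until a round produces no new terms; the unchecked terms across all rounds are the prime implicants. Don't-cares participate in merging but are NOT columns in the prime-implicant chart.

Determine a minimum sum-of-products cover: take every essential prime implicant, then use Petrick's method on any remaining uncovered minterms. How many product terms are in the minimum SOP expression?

7

size-2^0 implicants → 00000(✓)  00001(✓)  00010(✓)  00011(✓)  00100(✓)  00101(✓)  00110(✓)  00111(✓)  01001(✓)  01010(✓)  01011(✓)  01100(✓)  01110(✓)  01111(✓)  10001(✓)  10011(✓)  10100(✓)  10101(✓)  10111(✓)  11010(✓)  11011(✓)  11100(✓)  11101(✓)
size-2^1 implicants → -0001(✓)  -0011(✓)  -0100(✓)  -0101(✓)  -0111(✓)  -1010(✓)  -1011(✓)  -1100(✓)  0-001(✓)  0-010(✓)  0-011(✓)  0-100(✓)  0-110(✓)  0-111(✓)  00-00(✓)  00-01(✓)  00-10(✓)  00-11(✓)  000-0(✓)  000-1(✓)  0000-(✓)  0001-(✓)  001-0(✓)  001-1(✓)  0010-(✓)  0011-(✓)  01-10(✓)  01-11(✓)  010-1(✓)  0101-(✓)  011-0(✓)  0111-(✓)  1-011(✓)  1-100(✓)  1-101(✓)  10-01(✓)  10-11(✓)  100-1(✓)  101-1(✓)  1010-(✓)  1101-(✓)  1110-(✓)
size-2^2 implicants → --011  --100  -0-01(✓)  -0-11(✓)  -00-1(✓)  -01-1(✓)  -010-  -101-  0--10(✓)  0--11(✓)  0-0-1  0-01-(✓)  0-1-0  0-11-(✓)  00--0(✓)  00--1(✓)  00-0-(✓)  00-1-(✓)  000--(✓)  001--(✓)  01-1-(✓)  1-10-  10--1(✓)
size-2^3 implicants → -0--1  0--1-  00---
Unchecked terms (primes): --011, --100, -0--1, -010-, -101-, 0--1-, 0-0-1, 0-1-0, 00---, 1-10-
Minterm coverage:
  m0 ⊆ 00--- [E]
  m1 ⊆ -0--1,0-0-1,00---
  m2 ⊆ 0--1-,00---
  m3 ⊆ --011,-0--1,0--1-,0-0-1,00---
  m4 ⊆ --100,-010-,0-1-0,00---
  m5 ⊆ -0--1,-010-,00---
  m6 ⊆ 0--1-,0-1-0,00---
  m7 ⊆ -0--1,0--1-,00---
  m9 ⊆ 0-0-1 [E]
  m10 ⊆ -101-,0--1-
  m11 ⊆ --011,-101-,0--1-,0-0-1
  m12 ⊆ --100,0-1-0
  m14 ⊆ 0--1-,0-1-0
  m15 ⊆ 0--1- [E]
  m17 ⊆ -0--1 [E]
  m19 ⊆ --011,-0--1
  m20 ⊆ --100,-010-,1-10-
  m21 ⊆ -0--1,-010-,1-10-
  m23 ⊆ -0--1 [E]
  m26 ⊆ -101- [E]
  m27 ⊆ --011,-101-
  m28 ⊆ --100,1-10-
  m29 ⊆ 1-10- [E]
E = {-0--1, -101-, 0--1-, 0-0-1, 00---, 1-10-}
Petrick residual → --100
Cover = cd'e' + b'e + bc'd + a'd + a'c'e + a'b' + acd'  |cover|=7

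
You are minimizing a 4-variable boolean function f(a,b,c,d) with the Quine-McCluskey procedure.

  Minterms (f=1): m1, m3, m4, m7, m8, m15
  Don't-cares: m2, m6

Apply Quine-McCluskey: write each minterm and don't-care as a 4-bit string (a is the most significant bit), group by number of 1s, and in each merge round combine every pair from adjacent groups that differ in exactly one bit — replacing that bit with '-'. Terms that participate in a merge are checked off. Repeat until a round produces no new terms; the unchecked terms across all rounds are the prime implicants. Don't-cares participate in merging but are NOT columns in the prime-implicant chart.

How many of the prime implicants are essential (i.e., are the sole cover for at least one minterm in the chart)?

4

size-2^0 implicants → 0001(✓)  0010(✓)  0011(✓)  0100(✓)  0110(✓)  0111(✓)  1000  1111(✓)
size-2^1 implicants → -111  0-10(✓)  0-11(✓)  00-1  001-(✓)  01-0  011-(✓)
size-2^2 implicants → 0-1-
Unchecked terms (primes): -111, 0-1-, 00-1, 01-0, 1000
Minterm coverage:
  m1 ⊆ 00-1 [E]
  m3 ⊆ 0-1-,00-1
  m4 ⊆ 01-0 [E]
  m7 ⊆ -111,0-1-
  m8 ⊆ 1000 [E]
  m15 ⊆ -111 [E]
E = {-111, 00-1, 01-0, 1000}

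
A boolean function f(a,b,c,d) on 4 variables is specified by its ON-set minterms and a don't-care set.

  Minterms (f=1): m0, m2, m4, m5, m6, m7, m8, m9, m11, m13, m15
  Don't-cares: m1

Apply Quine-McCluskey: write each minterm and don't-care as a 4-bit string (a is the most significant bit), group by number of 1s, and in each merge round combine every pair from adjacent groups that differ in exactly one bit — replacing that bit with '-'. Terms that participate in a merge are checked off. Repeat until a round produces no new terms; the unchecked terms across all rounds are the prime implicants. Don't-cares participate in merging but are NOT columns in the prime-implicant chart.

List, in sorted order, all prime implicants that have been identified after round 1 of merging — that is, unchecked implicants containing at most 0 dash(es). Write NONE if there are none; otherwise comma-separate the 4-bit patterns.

size-2^0 implicants → 0000(✓)  0001(✓)  0010(✓)  0100(✓)  0101(✓)  0110(✓)  0111(✓)  1000(✓)  1001(✓)  1011(✓)  1101(✓)  1111(✓)
size-2^1 implicants → -000(✓)  -001(✓)  -101(✓)  -111(✓)  0-00(✓)  0-01(✓)  0-10(✓)  00-0(✓)  000-(✓)  01-0(✓)  01-1(✓)  010-(✓)  011-(✓)  1-01(✓)  1-11(✓)  10-1(✓)  100-(✓)  11-1(✓)
size-2^2 implicants → --01  -00-  -1-1  0--0  0-0-  01--  1--1
Unchecked terms (primes): --01, -00-, -1-1, 0--0, 0-0-, 01--, 1--1

NONE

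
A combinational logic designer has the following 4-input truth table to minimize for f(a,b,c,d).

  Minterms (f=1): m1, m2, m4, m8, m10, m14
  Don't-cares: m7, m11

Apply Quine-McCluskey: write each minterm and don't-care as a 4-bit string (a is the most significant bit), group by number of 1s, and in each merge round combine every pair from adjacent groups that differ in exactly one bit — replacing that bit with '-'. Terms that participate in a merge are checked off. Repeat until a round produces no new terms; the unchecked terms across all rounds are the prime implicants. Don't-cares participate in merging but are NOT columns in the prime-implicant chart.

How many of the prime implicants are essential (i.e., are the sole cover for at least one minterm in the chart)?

5

size-2^0 implicants → 0001  0010(✓)  0100  0111  1000(✓)  1010(✓)  1011(✓)  1110(✓)
size-2^1 implicants → -010  1-10  10-0  101-
Unchecked terms (primes): -010, 0001, 0100, 0111, 1-10, 10-0, 101-
Minterm coverage:
  m1 ⊆ 0001 [E]
  m2 ⊆ -010 [E]
  m4 ⊆ 0100 [E]
  m8 ⊆ 10-0 [E]
  m10 ⊆ -010,1-10,10-0,101-
  m14 ⊆ 1-10 [E]
E = {-010, 0001, 0100, 1-10, 10-0}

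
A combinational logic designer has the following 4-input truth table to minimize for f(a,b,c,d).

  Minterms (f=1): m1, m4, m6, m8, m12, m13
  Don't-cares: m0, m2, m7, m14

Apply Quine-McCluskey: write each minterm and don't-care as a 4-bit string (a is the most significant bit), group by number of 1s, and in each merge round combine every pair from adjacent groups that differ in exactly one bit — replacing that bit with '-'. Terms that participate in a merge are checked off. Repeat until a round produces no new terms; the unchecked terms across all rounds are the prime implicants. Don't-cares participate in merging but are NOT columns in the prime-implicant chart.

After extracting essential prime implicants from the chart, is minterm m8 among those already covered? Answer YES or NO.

YES

[col 0] 0000*, 0001*, 0010*, 0100*, 0110*, 0111*, 1000*, 1100*, 1101*, 1110*
[col 1] -000*, -100*, -110*, 0-00*, 0-10*, 00-0*, 000-, 01-0*, 011-, 1-00*, 11-0*, 110-
[col 2] --00, -1-0, 0--0
Prime implicants: --00, -1-0, 0--0, 000-, 011-, 110-
PI chart (minterm → PIs covering it):
  1 | 000-  (sole → essential)
  4 | --00,-1-0,0--0
  6 | -1-0,0--0,011-
  8 | --00  (sole → essential)
  12 | --00,-1-0,110-
  13 | 110-  (sole → essential)
Essential prime implicants: --00, 000-, 110-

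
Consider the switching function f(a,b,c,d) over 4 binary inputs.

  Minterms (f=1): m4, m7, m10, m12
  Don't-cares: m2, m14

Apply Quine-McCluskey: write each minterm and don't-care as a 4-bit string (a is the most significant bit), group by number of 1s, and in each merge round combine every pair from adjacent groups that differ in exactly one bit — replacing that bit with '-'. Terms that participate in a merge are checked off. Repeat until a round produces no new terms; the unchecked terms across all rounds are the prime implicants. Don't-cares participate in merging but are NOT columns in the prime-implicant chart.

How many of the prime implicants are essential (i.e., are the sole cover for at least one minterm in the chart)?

Round 0: 0010✓ 0100✓ 0111 1010✓ 1100✓ 1110✓
Round 1: -010 -100 1-10 11-0
PIs = {-010, -100, 0111, 1-10, 11-0}
Coverage chart:
  m4: -100 ←essential
  m7: 0111 ←essential
  m10: -010,1-10
  m12: -100,11-0
Essential: -100, 0111

2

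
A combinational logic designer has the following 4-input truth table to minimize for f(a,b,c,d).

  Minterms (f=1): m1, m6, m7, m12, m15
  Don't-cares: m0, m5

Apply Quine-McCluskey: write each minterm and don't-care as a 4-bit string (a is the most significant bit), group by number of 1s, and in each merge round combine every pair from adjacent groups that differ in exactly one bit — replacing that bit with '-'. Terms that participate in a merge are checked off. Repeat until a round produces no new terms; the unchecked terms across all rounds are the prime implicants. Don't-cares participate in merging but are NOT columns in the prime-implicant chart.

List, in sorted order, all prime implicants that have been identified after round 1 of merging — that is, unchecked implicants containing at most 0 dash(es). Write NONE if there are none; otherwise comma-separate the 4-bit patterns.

1100

Round 0: 0000✓ 0001✓ 0101✓ 0110✓ 0111✓ 1100 1111✓
Round 1: -111 0-01 000- 01-1 011-
PIs = {-111, 0-01, 000-, 01-1, 011-, 1100}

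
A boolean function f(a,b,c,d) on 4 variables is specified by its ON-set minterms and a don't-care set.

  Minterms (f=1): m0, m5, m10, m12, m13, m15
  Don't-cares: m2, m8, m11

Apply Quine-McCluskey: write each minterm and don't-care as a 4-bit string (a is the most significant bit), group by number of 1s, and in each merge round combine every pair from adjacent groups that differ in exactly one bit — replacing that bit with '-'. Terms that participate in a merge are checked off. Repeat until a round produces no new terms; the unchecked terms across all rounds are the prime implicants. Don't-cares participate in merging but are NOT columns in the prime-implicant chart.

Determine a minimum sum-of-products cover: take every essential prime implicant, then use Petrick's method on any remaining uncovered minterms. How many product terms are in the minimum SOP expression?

4

[col 0] 0000*, 0010*, 0101*, 1000*, 1010*, 1011*, 1100*, 1101*, 1111*
[col 1] -000*, -010*, -101, 00-0*, 1-00, 1-11, 10-0*, 101-, 11-1, 110-
[col 2] -0-0
Prime implicants: -0-0, -101, 1-00, 1-11, 101-, 11-1, 110-
PI chart (minterm → PIs covering it):
  0 | -0-0  (sole → essential)
  5 | -101  (sole → essential)
  10 | -0-0,101-
  12 | 1-00,110-
  13 | -101,11-1,110-
  15 | 1-11,11-1
Essential prime implicants: -0-0, -101
Petrick residual → 1-00, 1-11
Minimum SOP uses 4 PIs: b'd' + bc'd + ac'd' + acd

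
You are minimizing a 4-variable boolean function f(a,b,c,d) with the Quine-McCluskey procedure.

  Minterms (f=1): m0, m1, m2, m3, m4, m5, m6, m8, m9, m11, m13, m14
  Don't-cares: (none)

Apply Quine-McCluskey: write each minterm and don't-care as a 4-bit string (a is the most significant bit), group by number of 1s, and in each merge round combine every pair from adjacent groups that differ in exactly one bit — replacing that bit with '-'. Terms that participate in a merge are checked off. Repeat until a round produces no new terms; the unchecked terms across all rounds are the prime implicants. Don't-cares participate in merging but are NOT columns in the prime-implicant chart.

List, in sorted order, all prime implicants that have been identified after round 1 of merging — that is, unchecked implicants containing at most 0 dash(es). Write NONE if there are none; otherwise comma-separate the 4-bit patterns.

NONE

size-2^0 implicants → 0000(✓)  0001(✓)  0010(✓)  0011(✓)  0100(✓)  0101(✓)  0110(✓)  1000(✓)  1001(✓)  1011(✓)  1101(✓)  1110(✓)
size-2^1 implicants → -000(✓)  -001(✓)  -011(✓)  -101(✓)  -110  0-00(✓)  0-01(✓)  0-10(✓)  00-0(✓)  00-1(✓)  000-(✓)  001-(✓)  01-0(✓)  010-(✓)  1-01(✓)  10-1(✓)  100-(✓)
size-2^2 implicants → --01  -0-1  -00-  0--0  0-0-  00--
Unchecked terms (primes): --01, -0-1, -00-, -110, 0--0, 0-0-, 00--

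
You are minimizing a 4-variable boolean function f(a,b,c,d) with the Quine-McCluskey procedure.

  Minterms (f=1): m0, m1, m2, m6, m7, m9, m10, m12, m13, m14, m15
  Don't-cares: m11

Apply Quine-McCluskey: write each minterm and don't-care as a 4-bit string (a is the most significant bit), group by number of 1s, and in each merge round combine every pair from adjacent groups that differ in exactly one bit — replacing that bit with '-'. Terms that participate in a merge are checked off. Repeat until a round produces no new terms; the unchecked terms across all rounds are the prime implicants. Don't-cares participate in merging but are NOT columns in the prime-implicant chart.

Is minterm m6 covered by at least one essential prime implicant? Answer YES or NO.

[col 0] 0000*, 0001*, 0010*, 0110*, 0111*, 1001*, 1010*, 1011*, 1100*, 1101*, 1110*, 1111*
[col 1] -001, -010*, -110*, -111*, 0-10*, 00-0, 000-, 011-*, 1-01*, 1-10*, 1-11*, 10-1*, 101-*, 11-0*, 11-1*, 110-*, 111-*
[col 2] --10, -11-, 1--1, 1-1-, 11--
Prime implicants: --10, -001, -11-, 00-0, 000-, 1--1, 1-1-, 11--
PI chart (minterm → PIs covering it):
  0 | 00-0,000-
  1 | -001,000-
  2 | --10,00-0
  6 | --10,-11-
  7 | -11-  (sole → essential)
  9 | -001,1--1
  10 | --10,1-1-
  12 | 11--  (sole → essential)
  13 | 1--1,11--
  14 | --10,-11-,1-1-,11--
  15 | -11-,1--1,1-1-,11--
Essential prime implicants: -11-, 11--

YES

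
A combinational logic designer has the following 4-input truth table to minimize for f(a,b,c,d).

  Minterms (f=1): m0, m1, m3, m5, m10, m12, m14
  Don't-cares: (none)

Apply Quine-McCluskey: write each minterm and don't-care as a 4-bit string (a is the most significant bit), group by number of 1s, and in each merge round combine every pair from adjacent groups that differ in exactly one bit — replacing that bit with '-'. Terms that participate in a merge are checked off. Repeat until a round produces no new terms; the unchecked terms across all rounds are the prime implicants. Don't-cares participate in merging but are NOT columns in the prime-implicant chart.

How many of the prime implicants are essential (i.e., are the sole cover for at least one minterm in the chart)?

size-2^0 implicants → 0000(✓)  0001(✓)  0011(✓)  0101(✓)  1010(✓)  1100(✓)  1110(✓)
size-2^1 implicants → 0-01  00-1  000-  1-10  11-0
Unchecked terms (primes): 0-01, 00-1, 000-, 1-10, 11-0
Minterm coverage:
  m0 ⊆ 000- [E]
  m1 ⊆ 0-01,00-1,000-
  m3 ⊆ 00-1 [E]
  m5 ⊆ 0-01 [E]
  m10 ⊆ 1-10 [E]
  m12 ⊆ 11-0 [E]
  m14 ⊆ 1-10,11-0
E = {0-01, 00-1, 000-, 1-10, 11-0}

5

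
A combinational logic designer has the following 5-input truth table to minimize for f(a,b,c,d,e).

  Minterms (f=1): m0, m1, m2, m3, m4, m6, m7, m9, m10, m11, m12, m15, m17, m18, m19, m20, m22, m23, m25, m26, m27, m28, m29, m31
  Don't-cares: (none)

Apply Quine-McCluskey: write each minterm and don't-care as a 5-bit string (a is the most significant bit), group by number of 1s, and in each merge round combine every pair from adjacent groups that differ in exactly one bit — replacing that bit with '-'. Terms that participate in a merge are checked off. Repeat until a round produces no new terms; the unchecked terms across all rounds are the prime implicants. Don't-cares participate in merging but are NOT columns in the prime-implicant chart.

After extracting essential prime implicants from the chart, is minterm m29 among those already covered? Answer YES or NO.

NO

[col 0] 00000*, 00001*, 00010*, 00011*, 00100*, 00110*, 00111*, 01001*, 01010*, 01011*, 01100*, 01111*, 10001*, 10010*, 10011*, 10100*, 10110*, 10111*, 11001*, 11010*, 11011*, 11100*, 11101*, 11111*
[col 1] -0001*, -0010*, -0011*, -0100*, -0110*, -0111*, -1001*, -1010*, -1011*, -1100*, -1111*, 0-001*, 0-010*, 0-011*, 0-100*, 0-111*, 00-00*, 00-10*, 00-11*, 000-0*, 000-1*, 0000-*, 0001-*, 001-0*, 0011-*, 01-11*, 010-1*, 0101-*, 1-001*, 1-010*, 1-011*, 1-100*, 1-111*, 10-10*, 10-11*, 100-1*, 1001-*, 101-0*, 1011-*, 11-01*, 11-11*, 110-1*, 1101-*, 111-1*, 1110-
[col 2] --001*, --010*, --011*, --100, --111*, -0-10*, -0-11*, -00-1*, -001-*, -01-0, -011-*, -1-11*, -10-1*, -101-*, 0--11*, 0-0-1*, 0-01-*, 00--0, 00-1-*, 000--, 1--11*, 1-0-1*, 1-01-*, 10-1-*, 11--1
[col 3] ---11, --0-1, --01-, -0-1-
Prime implicants: ---11, --0-1, --01-, --100, -0-1-, -01-0, 00--0, 000--, 11--1, 1110-
PI chart (minterm → PIs covering it):
  0 | 00--0,000--
  1 | --0-1,000--
  2 | --01-,-0-1-,00--0,000--
  3 | ---11,--0-1,--01-,-0-1-,000--
  4 | --100,-01-0,00--0
  6 | -0-1-,-01-0,00--0
  7 | ---11,-0-1-
  9 | --0-1  (sole → essential)
  10 | --01-  (sole → essential)
  11 | ---11,--0-1,--01-
  12 | --100  (sole → essential)
  15 | ---11  (sole → essential)
  17 | --0-1  (sole → essential)
  18 | --01-,-0-1-
  19 | ---11,--0-1,--01-,-0-1-
  20 | --100,-01-0
  22 | -0-1-,-01-0
  23 | ---11,-0-1-
  25 | --0-1,11--1
  26 | --01-  (sole → essential)
  27 | ---11,--0-1,--01-,11--1
  28 | --100,1110-
  29 | 11--1,1110-
  31 | ---11,11--1
Essential prime implicants: ---11, --0-1, --01-, --100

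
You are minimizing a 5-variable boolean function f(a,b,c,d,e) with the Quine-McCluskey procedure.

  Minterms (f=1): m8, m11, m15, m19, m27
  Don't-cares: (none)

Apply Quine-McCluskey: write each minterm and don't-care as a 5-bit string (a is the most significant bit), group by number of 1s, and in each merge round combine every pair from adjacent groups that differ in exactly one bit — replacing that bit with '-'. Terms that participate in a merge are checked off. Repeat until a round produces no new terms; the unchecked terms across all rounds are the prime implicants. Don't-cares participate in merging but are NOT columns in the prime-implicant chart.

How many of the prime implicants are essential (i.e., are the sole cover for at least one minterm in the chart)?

[col 0] 01000, 01011*, 01111*, 10011*, 11011*
[col 1] -1011, 01-11, 1-011
Prime implicants: -1011, 01-11, 01000, 1-011
PI chart (minterm → PIs covering it):
  8 | 01000  (sole → essential)
  11 | -1011,01-11
  15 | 01-11  (sole → essential)
  19 | 1-011  (sole → essential)
  27 | -1011,1-011
Essential prime implicants: 01-11, 01000, 1-011

3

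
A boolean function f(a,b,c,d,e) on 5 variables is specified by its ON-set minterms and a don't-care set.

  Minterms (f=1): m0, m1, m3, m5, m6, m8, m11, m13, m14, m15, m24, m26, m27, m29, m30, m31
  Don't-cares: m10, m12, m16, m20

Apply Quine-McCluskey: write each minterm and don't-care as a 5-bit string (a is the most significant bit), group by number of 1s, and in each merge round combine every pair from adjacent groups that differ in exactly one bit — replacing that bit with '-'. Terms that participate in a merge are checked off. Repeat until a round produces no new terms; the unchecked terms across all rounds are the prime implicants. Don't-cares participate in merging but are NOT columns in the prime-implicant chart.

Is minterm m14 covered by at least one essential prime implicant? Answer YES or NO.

YES

[col 0] 00000*, 00001*, 00011*, 00101*, 00110*, 01000*, 01010*, 01011*, 01100*, 01101*, 01110*, 01111*, 10000*, 10100*, 11000*, 11010*, 11011*, 11101*, 11110*, 11111*
[col 1] -0000*, -1000*, -1010*, -1011*, -1101*, -1110*, -1111*, 0-000*, 0-011, 0-101, 0-110, 00-01, 000-1, 0000-, 01-00*, 01-10*, 01-11*, 010-0*, 0101-*, 011-0*, 011-1*, 0110-*, 0111-*, 1-000*, 10-00, 11-10*, 11-11*, 110-0*, 1101-*, 111-1*, 1111-*
[col 2] --000, -1-10*, -1-11*, -10-0, -101-*, -11-1, -111-*, 01--0, 01-1-*, 011--, 11-1-*
[col 3] -1-1-
Prime implicants: --000, -1-1-, -10-0, -11-1, 0-011, 0-101, 0-110, 00-01, 000-1, 0000-, 01--0, 011--, 10-00
PI chart (minterm → PIs covering it):
  0 | --000,0000-
  1 | 00-01,000-1,0000-
  3 | 0-011,000-1
  5 | 0-101,00-01
  6 | 0-110  (sole → essential)
  8 | --000,-10-0,01--0
  11 | -1-1-,0-011
  13 | -11-1,0-101,011--
  14 | -1-1-,0-110,01--0,011--
  15 | -1-1-,-11-1,011--
  24 | --000,-10-0
  26 | -1-1-,-10-0
  27 | -1-1-  (sole → essential)
  29 | -11-1  (sole → essential)
  30 | -1-1-  (sole → essential)
  31 | -1-1-,-11-1
Essential prime implicants: -1-1-, -11-1, 0-110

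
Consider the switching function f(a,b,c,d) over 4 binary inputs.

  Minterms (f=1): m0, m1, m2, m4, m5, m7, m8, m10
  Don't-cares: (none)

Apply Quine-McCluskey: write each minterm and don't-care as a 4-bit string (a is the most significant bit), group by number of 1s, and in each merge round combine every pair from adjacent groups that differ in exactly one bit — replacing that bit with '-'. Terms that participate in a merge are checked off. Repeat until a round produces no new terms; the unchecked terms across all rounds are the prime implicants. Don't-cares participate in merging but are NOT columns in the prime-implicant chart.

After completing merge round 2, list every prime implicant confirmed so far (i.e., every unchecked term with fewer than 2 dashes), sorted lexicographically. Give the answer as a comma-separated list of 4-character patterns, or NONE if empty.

size-2^0 implicants → 0000(✓)  0001(✓)  0010(✓)  0100(✓)  0101(✓)  0111(✓)  1000(✓)  1010(✓)
size-2^1 implicants → -000(✓)  -010(✓)  0-00(✓)  0-01(✓)  00-0(✓)  000-(✓)  01-1  010-(✓)  10-0(✓)
size-2^2 implicants → -0-0  0-0-
Unchecked terms (primes): -0-0, 0-0-, 01-1

01-1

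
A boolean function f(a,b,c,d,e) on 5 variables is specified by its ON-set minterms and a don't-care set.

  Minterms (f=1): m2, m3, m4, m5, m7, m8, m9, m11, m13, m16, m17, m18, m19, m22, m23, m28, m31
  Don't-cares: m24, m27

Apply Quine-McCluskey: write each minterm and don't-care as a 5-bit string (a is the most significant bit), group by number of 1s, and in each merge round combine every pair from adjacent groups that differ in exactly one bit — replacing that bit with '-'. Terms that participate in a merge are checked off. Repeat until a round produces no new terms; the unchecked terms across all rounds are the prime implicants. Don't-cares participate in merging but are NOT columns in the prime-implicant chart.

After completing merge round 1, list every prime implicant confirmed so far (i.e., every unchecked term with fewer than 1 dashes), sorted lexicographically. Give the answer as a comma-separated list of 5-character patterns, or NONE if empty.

NONE

[col 0] 00010*, 00011*, 00100*, 00101*, 00111*, 01000*, 01001*, 01011*, 01101*, 10000*, 10001*, 10010*, 10011*, 10110*, 10111*, 11000*, 11011*, 11100*, 11111*
[col 1] -0010*, -0011*, -0111*, -1000, -1011*, 0-011*, 0-101, 00-11*, 0001-*, 001-1, 0010-, 01-01, 010-1, 0100-, 1-000, 1-011*, 1-111*, 10-10*, 10-11*, 100-0*, 100-1*, 1000-*, 1001-*, 1011-*, 11-00, 11-11*
[col 2] --011, -0-11, -001-, 1--11, 10-1-, 100--
Prime implicants: --011, -0-11, -001-, -1000, 0-101, 001-1, 0010-, 01-01, 010-1, 0100-, 1--11, 1-000, 10-1-, 100--, 11-00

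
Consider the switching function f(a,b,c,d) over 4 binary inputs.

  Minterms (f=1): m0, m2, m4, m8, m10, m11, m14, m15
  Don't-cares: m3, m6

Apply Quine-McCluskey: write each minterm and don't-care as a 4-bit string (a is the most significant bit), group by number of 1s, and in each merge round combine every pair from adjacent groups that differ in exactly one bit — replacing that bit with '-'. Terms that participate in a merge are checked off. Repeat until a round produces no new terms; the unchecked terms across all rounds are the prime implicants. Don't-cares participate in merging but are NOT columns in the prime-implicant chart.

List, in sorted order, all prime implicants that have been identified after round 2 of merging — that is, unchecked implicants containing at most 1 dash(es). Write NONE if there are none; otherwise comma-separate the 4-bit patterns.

NONE

Round 0: 0000✓ 0010✓ 0011✓ 0100✓ 0110✓ 1000✓ 1010✓ 1011✓ 1110✓ 1111✓
Round 1: -000✓ -010✓ -011✓ -110✓ 0-00✓ 0-10✓ 00-0✓ 001-✓ 01-0✓ 1-10✓ 1-11✓ 10-0✓ 101-✓ 111-✓
Round 2: --10 -0-0 -01- 0--0 1-1-
PIs = {--10, -0-0, -01-, 0--0, 1-1-}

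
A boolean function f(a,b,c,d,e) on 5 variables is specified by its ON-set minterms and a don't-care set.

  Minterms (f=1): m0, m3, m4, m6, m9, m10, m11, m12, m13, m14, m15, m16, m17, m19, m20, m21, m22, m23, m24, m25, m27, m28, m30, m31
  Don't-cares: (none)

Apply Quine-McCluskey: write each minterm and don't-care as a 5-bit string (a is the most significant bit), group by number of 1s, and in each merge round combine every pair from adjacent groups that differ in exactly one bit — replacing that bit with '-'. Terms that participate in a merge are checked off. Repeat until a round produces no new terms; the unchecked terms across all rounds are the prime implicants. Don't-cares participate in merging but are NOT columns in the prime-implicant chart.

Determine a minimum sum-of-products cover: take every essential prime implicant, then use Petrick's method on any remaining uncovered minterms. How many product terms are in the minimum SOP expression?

8

Round 0: 00000✓ 00011✓ 00100✓ 00110✓ 01001✓ 01010✓ 01011✓ 01100✓ 01101✓ 01110✓ 01111✓ 10000✓ 10001✓ 10011✓ 10100✓ 10101✓ 10110✓ 10111✓ 11000✓ 11001✓ 11011✓ 11100✓ 11110✓ 11111✓
Round 1: -0000✓ -0011✓ -0100✓ -0110✓ -1001✓ -1011✓ -1100✓ -1110✓ -1111✓ 0-011✓ 0-100✓ 0-110✓ 00-00✓ 001-0✓ 01-01✓ 01-10✓ 01-11✓ 010-1✓ 0101-✓ 011-0✓ 011-1✓ 0110-✓ 0111-✓ 1-000✓ 1-001✓ 1-011✓ 1-100✓ 1-110✓ 1-111✓ 10-00✓ 10-01✓ 10-11✓ 100-1✓ 1000-✓ 101-0✓ 101-1✓ 1010-✓ 1011-✓ 11-00✓ 11-11✓ 110-1✓ 1100-✓ 111-0✓ 1111-✓
Round 2: --011 --100✓ --110✓ -0-00 -01-0✓ -1-11 -10-1 -11-0✓ -111- 0-1-0✓ 01--1 01-1- 011-- 1--00 1--11 1-0-1 1-00- 1-1-0✓ 1-11- 10--1 10-0- 101--
Round 3: --1-0
PIs = {--011, --1-0, -0-00, -1-11, -10-1, -111-, 01--1, 01-1-, 011--, 1--00, 1--11, 1-0-1, 1-00-, 1-11-, 10--1, 10-0-, 101--}
Coverage chart:
  m0: -0-00 ←essential
  m3: --011 ←essential
  m4: --1-0,-0-00
  m6: --1-0 ←essential
  m9: -10-1,01--1
  m10: 01-1- ←essential
  m11: --011,-1-11,-10-1,01--1,01-1-
  m12: --1-0,011--
  m13: 01--1,011--
  m14: --1-0,-111-,01-1-,011--
  m15: -1-11,-111-,01--1,01-1-,011--
  m16: -0-00,1--00,1-00-,10-0-
  m17: 1-0-1,1-00-,10--1,10-0-
  m19: --011,1--11,1-0-1,10--1
  m20: --1-0,-0-00,1--00,10-0-,101--
  m21: 10--1,10-0-,101--
  m22: --1-0,1-11-,101--
  m23: 1--11,1-11-,10--1,101--
  m24: 1--00,1-00-
  m25: -10-1,1-0-1,1-00-
  m27: --011,-1-11,-10-1,1--11,1-0-1
  m28: --1-0,1--00
  m30: --1-0,-111-,1-11-
  m31: -1-11,-111-,1--11,1-11-
Essential: --011, --1-0, -0-00, 01-1-
Petrick residual → -1-11, 01--1, 1-00-, 10--1
Min cover (8 terms): c'de + ce' + b'd'e' + bde + a'be + a'bd + ac'd' + ab'e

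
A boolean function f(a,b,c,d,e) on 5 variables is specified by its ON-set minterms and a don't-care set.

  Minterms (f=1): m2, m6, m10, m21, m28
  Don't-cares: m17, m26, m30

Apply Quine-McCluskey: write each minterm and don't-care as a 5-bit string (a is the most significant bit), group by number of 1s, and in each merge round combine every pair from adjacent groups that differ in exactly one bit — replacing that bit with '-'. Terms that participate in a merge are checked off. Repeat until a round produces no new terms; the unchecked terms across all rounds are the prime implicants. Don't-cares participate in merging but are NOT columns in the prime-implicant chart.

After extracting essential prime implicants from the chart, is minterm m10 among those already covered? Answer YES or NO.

Round 0: 00010✓ 00110✓ 01010✓ 10001✓ 10101✓ 11010✓ 11100✓ 11110✓
Round 1: -1010 0-010 00-10 10-01 11-10 111-0
PIs = {-1010, 0-010, 00-10, 10-01, 11-10, 111-0}
Coverage chart:
  m2: 0-010,00-10
  m6: 00-10 ←essential
  m10: -1010,0-010
  m21: 10-01 ←essential
  m28: 111-0 ←essential
Essential: 00-10, 10-01, 111-0

NO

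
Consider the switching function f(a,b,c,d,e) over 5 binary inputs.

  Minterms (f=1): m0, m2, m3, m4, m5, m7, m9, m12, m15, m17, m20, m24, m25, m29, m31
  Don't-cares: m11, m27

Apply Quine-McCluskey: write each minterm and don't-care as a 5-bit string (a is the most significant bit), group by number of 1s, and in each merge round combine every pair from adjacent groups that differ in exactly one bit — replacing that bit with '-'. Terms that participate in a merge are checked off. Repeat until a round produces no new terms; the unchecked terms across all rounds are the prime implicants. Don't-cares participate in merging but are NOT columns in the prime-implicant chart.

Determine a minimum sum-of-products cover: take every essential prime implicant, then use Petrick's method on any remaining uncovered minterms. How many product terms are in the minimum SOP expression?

size-2^0 implicants → 00000(✓)  00010(✓)  00011(✓)  00100(✓)  00101(✓)  00111(✓)  01001(✓)  01011(✓)  01100(✓)  01111(✓)  10001(✓)  10100(✓)  11000(✓)  11001(✓)  11011(✓)  11101(✓)  11111(✓)
size-2^1 implicants → -0100  -1001(✓)  -1011(✓)  -1111(✓)  0-011(✓)  0-100  0-111(✓)  00-00  00-11(✓)  000-0  0001-  001-1  0010-  01-11(✓)  010-1(✓)  1-001  11-01(✓)  11-11(✓)  110-1(✓)  1100-  111-1(✓)
size-2^2 implicants → -1-11  -10-1  0--11  11--1
Unchecked terms (primes): -0100, -1-11, -10-1, 0--11, 0-100, 00-00, 000-0, 0001-, 001-1, 0010-, 1-001, 11--1, 1100-
Minterm coverage:
  m0 ⊆ 00-00,000-0
  m2 ⊆ 000-0,0001-
  m3 ⊆ 0--11,0001-
  m4 ⊆ -0100,0-100,00-00,0010-
  m5 ⊆ 001-1,0010-
  m7 ⊆ 0--11,001-1
  m9 ⊆ -10-1 [E]
  m12 ⊆ 0-100 [E]
  m15 ⊆ -1-11,0--11
  m17 ⊆ 1-001 [E]
  m20 ⊆ -0100 [E]
  m24 ⊆ 1100- [E]
  m25 ⊆ -10-1,1-001,11--1,1100-
  m29 ⊆ 11--1 [E]
  m31 ⊆ -1-11,11--1
E = {-0100, -10-1, 0-100, 1-001, 11--1, 1100-}
Petrick residual → 0--11, 000-0, 001-1
Cover = b'cd'e' + bc'e + a'de + a'cd'e' + a'b'c'e' + a'b'ce + ac'd'e + abe + abc'd'  |cover|=9

9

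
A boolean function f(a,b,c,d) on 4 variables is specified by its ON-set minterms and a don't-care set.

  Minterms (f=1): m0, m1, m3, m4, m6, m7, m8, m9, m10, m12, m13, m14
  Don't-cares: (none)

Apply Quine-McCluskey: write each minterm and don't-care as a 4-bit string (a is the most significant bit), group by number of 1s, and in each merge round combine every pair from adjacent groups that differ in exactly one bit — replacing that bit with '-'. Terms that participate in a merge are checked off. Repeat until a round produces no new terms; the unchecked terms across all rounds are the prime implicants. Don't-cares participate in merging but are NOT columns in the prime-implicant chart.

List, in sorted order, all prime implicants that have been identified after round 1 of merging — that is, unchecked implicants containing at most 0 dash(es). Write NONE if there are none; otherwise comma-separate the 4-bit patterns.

size-2^0 implicants → 0000(✓)  0001(✓)  0011(✓)  0100(✓)  0110(✓)  0111(✓)  1000(✓)  1001(✓)  1010(✓)  1100(✓)  1101(✓)  1110(✓)
size-2^1 implicants → -000(✓)  -001(✓)  -100(✓)  -110(✓)  0-00(✓)  0-11  00-1  000-(✓)  01-0(✓)  011-  1-00(✓)  1-01(✓)  1-10(✓)  10-0(✓)  100-(✓)  11-0(✓)  110-(✓)
size-2^2 implicants → --00  -00-  -1-0  1--0  1-0-
Unchecked terms (primes): --00, -00-, -1-0, 0-11, 00-1, 011-, 1--0, 1-0-

NONE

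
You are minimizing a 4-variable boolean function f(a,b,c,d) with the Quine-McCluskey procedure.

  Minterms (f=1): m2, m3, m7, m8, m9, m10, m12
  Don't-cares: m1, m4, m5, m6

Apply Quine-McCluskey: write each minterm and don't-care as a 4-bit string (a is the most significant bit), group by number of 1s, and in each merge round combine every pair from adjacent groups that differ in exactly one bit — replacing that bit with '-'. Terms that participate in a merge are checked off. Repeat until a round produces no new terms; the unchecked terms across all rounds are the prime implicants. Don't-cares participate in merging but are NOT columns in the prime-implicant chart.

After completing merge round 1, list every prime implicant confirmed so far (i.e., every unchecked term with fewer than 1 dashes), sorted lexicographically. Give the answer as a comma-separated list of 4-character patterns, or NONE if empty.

NONE

size-2^0 implicants → 0001(✓)  0010(✓)  0011(✓)  0100(✓)  0101(✓)  0110(✓)  0111(✓)  1000(✓)  1001(✓)  1010(✓)  1100(✓)
size-2^1 implicants → -001  -010  -100  0-01(✓)  0-10(✓)  0-11(✓)  00-1(✓)  001-(✓)  01-0(✓)  01-1(✓)  010-(✓)  011-(✓)  1-00  10-0  100-
size-2^2 implicants → 0--1  0-1-  01--
Unchecked terms (primes): -001, -010, -100, 0--1, 0-1-, 01--, 1-00, 10-0, 100-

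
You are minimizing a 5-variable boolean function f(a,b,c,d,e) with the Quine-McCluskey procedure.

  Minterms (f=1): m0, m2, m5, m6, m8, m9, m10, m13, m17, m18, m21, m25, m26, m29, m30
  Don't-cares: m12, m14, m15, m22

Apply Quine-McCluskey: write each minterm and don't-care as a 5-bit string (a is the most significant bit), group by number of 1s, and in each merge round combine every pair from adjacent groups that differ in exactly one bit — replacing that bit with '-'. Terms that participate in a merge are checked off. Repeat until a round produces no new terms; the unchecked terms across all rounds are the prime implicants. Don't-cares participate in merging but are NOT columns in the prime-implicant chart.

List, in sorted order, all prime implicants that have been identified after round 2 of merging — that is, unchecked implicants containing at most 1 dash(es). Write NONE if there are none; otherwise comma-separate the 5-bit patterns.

NONE

Round 0: 00000✓ 00010✓ 00101✓ 00110✓ 01000✓ 01001✓ 01010✓ 01100✓ 01101✓ 01110✓ 01111✓ 10001✓ 10010✓ 10101✓ 10110✓ 11001✓ 11010✓ 11101✓ 11110✓
Round 1: -0010✓ -0101✓ -0110✓ -1001✓ -1010✓ -1101✓ -1110✓ 0-000✓ 0-010✓ 0-101✓ 0-110✓ 00-10✓ 000-0✓ 01-00✓ 01-01✓ 01-10✓ 010-0✓ 0100-✓ 011-0✓ 011-1✓ 0110-✓ 0111-✓ 1-001✓ 1-010✓ 1-101✓ 1-110✓ 10-01✓ 10-10✓ 11-01✓ 11-10✓
Round 2: --010✓ --101 --110✓ -0-10✓ -1-01 -1-10✓ 0--10✓ 0-0-0 01--0 01-0- 011-- 1--01 1--10✓
Round 3: ---10
PIs = {---10, --101, -1-01, 0-0-0, 01--0, 01-0-, 011--, 1--01}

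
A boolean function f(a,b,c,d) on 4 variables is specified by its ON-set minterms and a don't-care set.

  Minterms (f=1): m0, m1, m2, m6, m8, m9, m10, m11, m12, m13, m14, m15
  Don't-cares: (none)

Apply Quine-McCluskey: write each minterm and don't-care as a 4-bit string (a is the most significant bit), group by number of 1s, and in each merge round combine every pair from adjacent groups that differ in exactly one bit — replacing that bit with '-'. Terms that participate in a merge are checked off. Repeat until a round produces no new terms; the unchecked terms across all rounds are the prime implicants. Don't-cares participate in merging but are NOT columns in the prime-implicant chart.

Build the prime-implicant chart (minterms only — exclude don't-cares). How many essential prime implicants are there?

3

Round 0: 0000✓ 0001✓ 0010✓ 0110✓ 1000✓ 1001✓ 1010✓ 1011✓ 1100✓ 1101✓ 1110✓ 1111✓
Round 1: -000✓ -001✓ -010✓ -110✓ 0-10✓ 00-0✓ 000-✓ 1-00✓ 1-01✓ 1-10✓ 1-11✓ 10-0✓ 10-1✓ 100-✓ 101-✓ 11-0✓ 11-1✓ 110-✓ 111-✓
Round 2: --10 -0-0 -00- 1--0✓ 1--1✓ 1-0-✓ 1-1-✓ 10--✓ 11--✓
Round 3: 1---
PIs = {--10, -0-0, -00-, 1---}
Coverage chart:
  m0: -0-0,-00-
  m1: -00- ←essential
  m2: --10,-0-0
  m6: --10 ←essential
  m8: -0-0,-00-,1---
  m9: -00-,1---
  m10: --10,-0-0,1---
  m11: 1--- ←essential
  m12: 1--- ←essential
  m13: 1--- ←essential
  m14: --10,1---
  m15: 1--- ←essential
Essential: --10, -00-, 1---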